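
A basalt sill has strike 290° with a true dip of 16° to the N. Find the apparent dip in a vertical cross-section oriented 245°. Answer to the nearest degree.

The section lies 45° from the strike.
tan(apparent dip) = tan 16° · sin 45° = 0.2028
apparent dip = arctan 0.2028 = 11.46°

11°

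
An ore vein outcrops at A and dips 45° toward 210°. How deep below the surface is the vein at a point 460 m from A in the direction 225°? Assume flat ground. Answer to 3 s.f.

The hole lies 15° from the dip direction, so the down-dip offset is 460 × cos 15° = 444.33 m.
Depth = down-dip offset × tan(dip) = 444.33 × tan 45° = 444.33 × 1.0000
Depth = 444.33 m

444 m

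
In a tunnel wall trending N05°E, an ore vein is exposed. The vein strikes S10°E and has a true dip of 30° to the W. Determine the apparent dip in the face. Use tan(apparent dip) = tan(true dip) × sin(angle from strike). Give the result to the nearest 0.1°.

Angle between strike (S10°E) and section (N05°E): β = 15°.
tan α = tan 30° × sin 15° = 0.5774 × 0.2588 = 0.1494
apparent dip = arctan 0.1494 = 8.50°

8.5°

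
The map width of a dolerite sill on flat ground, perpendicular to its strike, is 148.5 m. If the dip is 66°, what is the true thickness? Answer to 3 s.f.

136 m

True thickness t = w · sin(dip) = 148.5 × sin 66°
t = 148.5 × 0.9135 = 135.662 m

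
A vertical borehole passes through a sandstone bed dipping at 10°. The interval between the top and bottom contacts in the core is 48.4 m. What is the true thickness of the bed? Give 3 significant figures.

True thickness t = h · cos(dip) = 48.4 × cos 10°
t = 48.4 × 0.9848 = 47.665 m

47.7 m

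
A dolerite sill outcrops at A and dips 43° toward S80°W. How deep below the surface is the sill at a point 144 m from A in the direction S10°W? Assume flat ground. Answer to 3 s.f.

45.9 m

The hole lies 70° from the dip direction, so the down-dip offset is 144 × cos 70° = 49.25 m.
Depth = down-dip offset × tan(dip) = 49.25 × tan 43° = 49.25 × 0.9325
Depth = 45.93 m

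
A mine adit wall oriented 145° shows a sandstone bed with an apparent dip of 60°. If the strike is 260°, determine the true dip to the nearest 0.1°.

62.4°

β = acute angle between strike 260° and section 145° = 65°.
tan(true dip) = tan 60° / sin 65° = 1.9111
δ = arctan(1.9111) = 62.38°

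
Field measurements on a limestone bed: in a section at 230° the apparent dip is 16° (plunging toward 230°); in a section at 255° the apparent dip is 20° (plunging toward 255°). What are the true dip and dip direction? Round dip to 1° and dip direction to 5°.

Represent each trace as a vector plunging at its apparent dip toward its trend (east-north-up frame): v₁ = (-0.736, -0.618, -0.276), v₂ = (-0.908, -0.243, -0.342).
The plane normal is n = v₁ × v₂ ∝ (-0.144, 0.002, 0.382).
tan δ = √(n_x²+n_y²)/n_z = 0.144/0.382, so δ = 20.7°.
Dip direction = atan2(-0.144, 0.002) = 271° (azimuth of n's horizontal projection).

true dip 21°, dip direction 270°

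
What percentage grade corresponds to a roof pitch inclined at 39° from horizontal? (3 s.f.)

grade % = 100 × tan 39° = 100 × 0.8098

81.0%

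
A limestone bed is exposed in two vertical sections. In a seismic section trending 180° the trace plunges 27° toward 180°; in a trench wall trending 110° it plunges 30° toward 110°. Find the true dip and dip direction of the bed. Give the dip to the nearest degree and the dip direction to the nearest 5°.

Each apparent-dip line lies in the plane. As unit vectors (x east, y north, z up), v₁ plunges 27°→180° and v₂ plunges 30°→110°.
Cross product v₁ × v₂ gives the pole to the plane: n ∝ (0.311, -0.369, 0.725).
True dip = arccos(n_z / |n|) = arccos(0.8323) = 33.7°.
Dip direction = atan2(0.311, -0.369) = 140° (azimuth of n's horizontal projection).

true dip 34°, dip direction 140°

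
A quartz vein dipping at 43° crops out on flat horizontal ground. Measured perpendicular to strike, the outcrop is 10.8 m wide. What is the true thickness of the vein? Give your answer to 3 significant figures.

True thickness t = w · sin(dip) = 10.8 × sin 43°
t = 10.8 × 0.6820 = 7.366 m

7.37 m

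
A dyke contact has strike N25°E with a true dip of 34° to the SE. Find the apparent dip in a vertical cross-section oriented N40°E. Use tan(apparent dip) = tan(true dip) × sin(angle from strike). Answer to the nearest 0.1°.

9.9°

The strike is N25°E and the section trends N40°E; the acute angle between them is β = 15°.
tan α = tan 34° × sin 15° = 0.6745 × 0.2588 = 0.1746
α = arctan(0.1746) = 9.90°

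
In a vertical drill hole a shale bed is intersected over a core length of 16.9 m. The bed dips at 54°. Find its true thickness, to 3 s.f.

True thickness t = h · cos(dip) = 16.9 × cos 54°
t = 16.9 × 0.5878 = 9.934 m

9.93 m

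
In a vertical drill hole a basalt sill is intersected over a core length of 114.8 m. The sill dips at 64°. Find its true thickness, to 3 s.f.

50.3 m

True thickness t = h · cos(dip) = 114.8 × cos 64°
t = 114.8 × 0.4384 = 50.325 m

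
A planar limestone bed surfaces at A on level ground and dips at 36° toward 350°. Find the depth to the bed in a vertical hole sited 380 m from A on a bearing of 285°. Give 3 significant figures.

117 m

The hole lies 65° from the dip direction, so the down-dip offset is 380 × cos 65° = 160.59 m.
Depth = down-dip offset × tan(dip) = 160.59 × tan 36° = 160.59 × 0.7265
Depth = 116.68 m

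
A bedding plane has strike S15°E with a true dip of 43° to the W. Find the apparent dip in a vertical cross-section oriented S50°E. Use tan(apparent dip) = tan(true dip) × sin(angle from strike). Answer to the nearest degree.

28°

Angle between strike (S15°E) and section (S50°E): β = 35°.
tan α = tan 43° × sin 35° = 0.9325 × 0.5736 = 0.5349
α = arctan(0.5349) = 28.14°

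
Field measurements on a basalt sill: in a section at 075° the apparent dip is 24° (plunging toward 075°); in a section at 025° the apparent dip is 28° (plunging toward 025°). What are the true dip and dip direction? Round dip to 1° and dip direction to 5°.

true dip 29°, dip direction 040°

Represent each trace as a vector plunging at its apparent dip toward its trend (east-north-up frame): v₁ = (0.882, 0.236, -0.407), v₂ = (0.373, 0.800, -0.469).
The plane normal is n = v₁ × v₂ ∝ (0.214, 0.262, 0.618).
Dip δ = arctan(|n_h|/n_z) = arctan(0.339/0.618) = 28.7°.
The horizontal component of n points toward azimuth atan2(n_x, n_y) = 39°, the dip direction.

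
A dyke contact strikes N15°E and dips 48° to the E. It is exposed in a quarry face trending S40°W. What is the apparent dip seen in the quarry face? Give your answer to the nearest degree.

Angle between strike (N15°E) and section (S40°W): β = 25°.
tan(apparent dip) = tan 48° · sin 25° = 0.4694
apparent dip = arctan 0.4694 = 25.14°

25°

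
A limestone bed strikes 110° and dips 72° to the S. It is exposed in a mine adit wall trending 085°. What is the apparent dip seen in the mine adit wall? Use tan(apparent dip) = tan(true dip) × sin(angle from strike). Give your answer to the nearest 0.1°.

Angle between strike (110°) and section (085°): β = 25°.
tan(apparent dip) = tan 72° · sin 25° = 1.3007
α = arctan(1.3007) = 52.45°

52.4°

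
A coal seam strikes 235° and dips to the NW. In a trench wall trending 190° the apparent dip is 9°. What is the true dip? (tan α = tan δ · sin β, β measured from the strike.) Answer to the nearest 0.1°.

β = acute angle between strike 235° and section 190° = 45°.
tan(true dip) = tan 9° / sin 45° = 0.2240
δ = arctan(0.2240) = 12.63°

12.6°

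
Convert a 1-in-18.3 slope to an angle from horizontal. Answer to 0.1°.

3.1°

tan θ = 1/18.3 = 0.0546
θ = arctan(0.0546) = 3.13°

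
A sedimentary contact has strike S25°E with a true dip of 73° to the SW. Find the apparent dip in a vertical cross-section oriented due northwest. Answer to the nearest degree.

48°

Angle between strike (S25°E) and section (due northwest): β = 20°.
tan(apparent dip) = tan 73° · sin 20° = 1.1187
apparent dip = arctan 1.1187 = 48.21°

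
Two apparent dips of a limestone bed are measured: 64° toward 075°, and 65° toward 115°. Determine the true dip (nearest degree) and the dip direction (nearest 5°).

true dip 66°, dip direction 100°

Represent each trace as a vector plunging at its apparent dip toward its trend (east-north-up frame): v₁ = (0.423, 0.113, -0.899), v₂ = (0.383, -0.179, -0.906).
n = v₁ × v₂ = (0.263, -0.040, 0.119) (taken with n_z > 0).
True dip = arccos(n_z / |n|) = arccos(0.4082) = 65.9°.
Dip direction = azimuth of (n_x, n_y) = atan2(0.263, -0.040) = 99°.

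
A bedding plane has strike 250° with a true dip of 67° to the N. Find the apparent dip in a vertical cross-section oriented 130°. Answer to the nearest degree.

Angle between strike (250°) and section (130°): β = 60°.
tan α = tan 67° × sin 60° = 2.3559 × 0.8660 = 2.0402
apparent dip = arctan 2.0402 = 63.89°

64°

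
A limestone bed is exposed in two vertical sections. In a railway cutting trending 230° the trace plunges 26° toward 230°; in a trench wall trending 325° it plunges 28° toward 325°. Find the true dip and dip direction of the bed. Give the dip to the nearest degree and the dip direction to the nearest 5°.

true dip 37°, dip direction 280°

The two traces are lines in the plane: v₁ = (sin 230°·cos 26°, cos 230°·cos 26°, −sin 26°), v₂ = (sin 325°·cos 28°, cos 325°·cos 28°, −sin 28°).
n = v₁ × v₂ = (-0.588, 0.101, 0.791) (taken with n_z > 0).
Dip δ = arctan(|n_h|/n_z) = arctan(0.597/0.791) = 37.1°.
Dip direction = atan2(-0.588, 0.101) = 280° (azimuth of n's horizontal projection).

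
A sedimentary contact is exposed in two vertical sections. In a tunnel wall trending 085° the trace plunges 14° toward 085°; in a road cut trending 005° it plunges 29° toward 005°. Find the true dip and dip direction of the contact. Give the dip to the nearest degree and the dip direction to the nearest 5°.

The two traces are lines in the plane: v₁ = (sin 85°·cos 14°, cos 85°·cos 14°, −sin 14°), v₂ = (sin 5°·cos 29°, cos 5°·cos 29°, −sin 29°).
n = v₁ × v₂ = (0.170, 0.450, 0.836) (taken with n_z > 0).
True dip = arccos(n_z / |n|) = arccos(0.8666) = 29.9°.
The horizontal component of n points toward azimuth atan2(n_x, n_y) = 21°, the dip direction.

true dip 30°, dip direction 020°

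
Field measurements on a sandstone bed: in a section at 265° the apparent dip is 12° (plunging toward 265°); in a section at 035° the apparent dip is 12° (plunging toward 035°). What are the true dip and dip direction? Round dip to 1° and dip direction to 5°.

true dip 27°, dip direction 330°

Each apparent-dip line lies in the plane. As unit vectors (x east, y north, z up), v₁ plunges 12°→265° and v₂ plunges 12°→035°.
n = v₁ × v₂ = (-0.184, 0.319, 0.733) (taken with n_z > 0).
Dip δ = arctan(|n_h|/n_z) = arctan(0.369/0.733) = 26.7°.
Dip direction = atan2(-0.184, 0.319) = 330° (azimuth of n's horizontal projection).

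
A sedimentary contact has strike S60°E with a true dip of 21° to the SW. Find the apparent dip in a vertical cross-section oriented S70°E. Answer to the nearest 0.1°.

3.8°

The section lies 10° from the strike.
tan(apparent dip) = tan 21° · sin 10° = 0.0667
α = arctan(0.0667) = 3.81°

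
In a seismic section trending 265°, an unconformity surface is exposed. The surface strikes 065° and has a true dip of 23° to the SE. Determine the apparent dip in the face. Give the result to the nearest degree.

8°

The strike is 065° and the section trends 265°; the acute angle between them is β = 20°.
tan α = tan 23° × sin 20° = 0.4245 × 0.3420 = 0.1452
apparent dip = arctan 0.1452 = 8.26°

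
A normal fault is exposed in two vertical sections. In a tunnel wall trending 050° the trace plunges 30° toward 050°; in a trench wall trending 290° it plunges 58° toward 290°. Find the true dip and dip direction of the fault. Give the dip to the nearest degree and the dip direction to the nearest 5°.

true dip 66°, dip direction 335°

Represent each trace as a vector plunging at its apparent dip toward its trend (east-north-up frame): v₁ = (0.663, 0.557, -0.500), v₂ = (-0.498, 0.181, -0.848).
n = v₁ × v₂ = (-0.381, 0.812, 0.397) (taken with n_z > 0).
Dip δ = arctan(|n_h|/n_z) = arctan(0.897/0.397) = 66.1°.
Dip direction = azimuth of (n_x, n_y) = atan2(-0.381, 0.812) = 335°.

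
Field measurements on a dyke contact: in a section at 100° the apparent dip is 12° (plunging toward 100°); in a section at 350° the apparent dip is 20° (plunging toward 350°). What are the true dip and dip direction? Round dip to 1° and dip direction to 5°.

Each apparent-dip line lies in the plane. As unit vectors (x east, y north, z up), v₁ plunges 12°→100° and v₂ plunges 20°→350°.
Cross product v₁ × v₂ gives the pole to the plane: n ∝ (0.250, 0.363, 0.864).
True dip = arccos(n_z / |n|) = arccos(0.8905) = 27.1°.
Dip direction = azimuth of (n_x, n_y) = atan2(0.250, 0.363) = 35°.

true dip 27°, dip direction 035°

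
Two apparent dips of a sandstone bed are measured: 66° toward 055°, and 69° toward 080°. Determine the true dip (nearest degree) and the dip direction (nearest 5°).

true dip 69°, dip direction 085°

Represent each trace as a vector plunging at its apparent dip toward its trend (east-north-up frame): v₁ = (0.333, 0.233, -0.914), v₂ = (0.353, 0.062, -0.934).
n = v₁ × v₂ = (0.161, 0.011, 0.062) (taken with n_z > 0).
tan δ = √(n_x²+n_y²)/n_z = 0.161/0.062, so δ = 69.1°.
Dip direction = atan2(0.161, 0.011) = 86° (azimuth of n's horizontal projection).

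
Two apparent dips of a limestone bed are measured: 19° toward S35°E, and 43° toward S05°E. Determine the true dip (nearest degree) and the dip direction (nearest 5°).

The two traces are lines in the plane: v₁ = (sin 145°·cos 19°, cos 145°·cos 19°, −sin 19°), v₂ = (sin 175°·cos 43°, cos 175°·cos 43°, −sin 43°).
Cross product v₁ × v₂ gives the pole to the plane: n ∝ (-0.291, -0.349, 0.346).
Dip δ = arctan(|n_h|/n_z) = arctan(0.455/0.346) = 52.7°.
Dip direction = atan2(-0.291, -0.349) = 220° (azimuth of n's horizontal projection).

true dip 53°, dip direction 220°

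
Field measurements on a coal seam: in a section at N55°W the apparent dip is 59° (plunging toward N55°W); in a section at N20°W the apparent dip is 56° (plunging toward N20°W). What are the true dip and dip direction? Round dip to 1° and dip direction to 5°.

true dip 59°, dip direction 310°

The two traces are lines in the plane: v₁ = (sin 305°·cos 59°, cos 305°·cos 59°, −sin 59°), v₂ = (sin 340°·cos 56°, cos 340°·cos 56°, −sin 56°).
The plane normal is n = v₁ × v₂ ∝ (-0.206, 0.186, 0.165).
True dip = arccos(n_z / |n|) = arccos(0.5121) = 59.2°.
Dip direction = atan2(-0.206, 0.186) = 312° (azimuth of n's horizontal projection).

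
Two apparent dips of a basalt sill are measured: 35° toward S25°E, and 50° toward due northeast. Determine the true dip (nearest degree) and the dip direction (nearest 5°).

Each apparent-dip line lies in the plane. As unit vectors (x east, y north, z up), v₁ plunges 35°→S25°E and v₂ plunges 50°→due northeast.
n = v₁ × v₂ = (0.829, 0.004, 0.495) (taken with n_z > 0).
Dip δ = arctan(|n_h|/n_z) = arctan(0.829/0.495) = 59.2°.
Dip direction = atan2(0.829, 0.004) = 90° (azimuth of n's horizontal projection).

true dip 59°, dip direction 090°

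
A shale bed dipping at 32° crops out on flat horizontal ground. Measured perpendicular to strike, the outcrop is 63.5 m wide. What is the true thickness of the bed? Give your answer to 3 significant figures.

33.6 m

True thickness t = w · sin(dip) = 63.5 × sin 32°
t = 63.5 × 0.5299 = 33.650 m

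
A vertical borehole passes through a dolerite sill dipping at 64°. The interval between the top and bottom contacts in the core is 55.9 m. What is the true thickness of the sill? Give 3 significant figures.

24.5 m

True thickness t = h · cos(dip) = 55.9 × cos 64°
t = 55.9 × 0.4384 = 24.505 m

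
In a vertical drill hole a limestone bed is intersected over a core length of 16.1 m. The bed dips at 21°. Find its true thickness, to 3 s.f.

True thickness t = h · cos(dip) = 16.1 × cos 21°
t = 16.1 × 0.9336 = 15.031 m

15.0 m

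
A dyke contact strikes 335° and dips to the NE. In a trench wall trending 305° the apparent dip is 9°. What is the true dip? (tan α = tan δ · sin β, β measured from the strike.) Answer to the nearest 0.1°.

β = acute angle between strike 335° and section 305° = 30°.
tan(true dip) = tan 9° / sin 30° = 0.3168
δ = arctan(0.3168) = 17.58°

17.6°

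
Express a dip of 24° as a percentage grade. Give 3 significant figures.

grade % = 100 × tan 24° = 100 × 0.4452

44.5%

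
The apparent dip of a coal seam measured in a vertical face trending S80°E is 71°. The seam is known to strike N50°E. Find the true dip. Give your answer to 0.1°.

75.2°

β = acute angle between strike N50°E and section S80°E = 50°.
tan(true dip) = tan 71° / sin 50° = 3.7912
true dip = arctan 3.7912 = 75.22°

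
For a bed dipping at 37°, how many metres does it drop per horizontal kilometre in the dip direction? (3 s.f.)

drop per km = 1000 × tan 37° = 1000 × 0.7536

754 m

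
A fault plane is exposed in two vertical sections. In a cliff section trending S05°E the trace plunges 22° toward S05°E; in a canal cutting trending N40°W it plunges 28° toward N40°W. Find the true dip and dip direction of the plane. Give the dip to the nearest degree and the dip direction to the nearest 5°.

true dip 57°, dip direction 250°

Each apparent-dip line lies in the plane. As unit vectors (x east, y north, z up), v₁ plunges 22°→S05°E and v₂ plunges 28°→N40°W.
The plane normal is n = v₁ × v₂ ∝ (-0.687, -0.251, 0.470).
tan δ = √(n_x²+n_y²)/n_z = 0.731/0.470, so δ = 57.3°.
The horizontal component of n points toward azimuth atan2(n_x, n_y) = 250°, the dip direction.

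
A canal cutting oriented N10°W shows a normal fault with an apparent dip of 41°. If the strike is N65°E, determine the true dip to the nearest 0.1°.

The section is 75° from the strike.
tan(true dip) = tan 41° / sin 75° = 0.9000
true dip = arctan 0.9000 = 41.99°

42.0°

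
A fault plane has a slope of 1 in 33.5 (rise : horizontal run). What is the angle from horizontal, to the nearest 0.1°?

1.7°

tan θ = 1/33.5 = 0.0299
θ = arctan(0.0299) = 1.71°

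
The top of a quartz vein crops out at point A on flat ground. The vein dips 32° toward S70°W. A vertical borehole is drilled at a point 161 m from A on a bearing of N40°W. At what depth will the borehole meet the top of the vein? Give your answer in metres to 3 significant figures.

The hole lies 70° from the dip direction, so the down-dip offset is 161 × cos 70° = 55.07 m.
Depth = down-dip offset × tan(dip) = 55.07 × tan 32° = 55.07 × 0.6249
Depth = 34.41 m

34.4 m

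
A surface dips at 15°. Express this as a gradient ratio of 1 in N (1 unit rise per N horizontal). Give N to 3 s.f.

1 : N means tan θ = 1/N, so N = 1/tan 15° = 1/0.2679

1 in 3.73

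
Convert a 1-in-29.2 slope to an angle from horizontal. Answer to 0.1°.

2.0°

tan θ = 1/29.2 = 0.0342
θ = arctan(0.0342) = 1.96°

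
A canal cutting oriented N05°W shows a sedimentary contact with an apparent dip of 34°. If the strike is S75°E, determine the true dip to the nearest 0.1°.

β = acute angle between strike S75°E and section N05°W = 70°.
tan(true dip) = tan 34° / sin 70° = 0.7178
true dip = arctan 0.7178 = 35.67°

35.7°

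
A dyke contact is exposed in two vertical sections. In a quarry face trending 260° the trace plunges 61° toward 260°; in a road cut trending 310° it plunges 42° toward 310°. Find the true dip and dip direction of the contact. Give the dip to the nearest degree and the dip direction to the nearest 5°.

Represent each trace as a vector plunging at its apparent dip toward its trend (east-north-up frame): v₁ = (-0.477, -0.084, -0.875), v₂ = (-0.569, 0.478, -0.669).
Cross product v₁ × v₂ gives the pole to the plane: n ∝ (-0.474, -0.178, 0.276).
True dip = arccos(n_z / |n|) = arccos(0.4784) = 61.4°.
Dip direction = azimuth of (n_x, n_y) = atan2(-0.474, -0.178) = 249°.

true dip 61°, dip direction 250°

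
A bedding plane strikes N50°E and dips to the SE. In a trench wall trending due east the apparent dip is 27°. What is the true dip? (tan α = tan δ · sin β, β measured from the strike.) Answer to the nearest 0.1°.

β = acute angle between strike N50°E and section due east = 40°.
tan(true dip) = tan 27° / sin 40° = 0.7927
δ = arctan(0.7927) = 38.40°

38.4°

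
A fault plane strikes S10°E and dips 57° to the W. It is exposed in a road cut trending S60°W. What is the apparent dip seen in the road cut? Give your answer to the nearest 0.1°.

The strike is S10°E and the section trends S60°W; the acute angle between them is β = 70°.
tan α = tan 57° × sin 70° = 1.5399 × 0.9397 = 1.4470
apparent dip = arctan 1.4470 = 55.35°

55.4°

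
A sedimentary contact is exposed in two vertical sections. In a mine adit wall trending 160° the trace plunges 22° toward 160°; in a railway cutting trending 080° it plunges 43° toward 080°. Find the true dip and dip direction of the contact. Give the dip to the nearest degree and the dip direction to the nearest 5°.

true dip 44°, dip direction 095°

The two traces are lines in the plane: v₁ = (sin 160°·cos 22°, cos 160°·cos 22°, −sin 22°), v₂ = (sin 80°·cos 43°, cos 80°·cos 43°, −sin 43°).
n = v₁ × v₂ = (0.642, -0.054, 0.668) (taken with n_z > 0).
tan δ = √(n_x²+n_y²)/n_z = 0.644/0.668, so δ = 44.0°.
Dip direction = atan2(0.642, -0.054) = 95° (azimuth of n's horizontal projection).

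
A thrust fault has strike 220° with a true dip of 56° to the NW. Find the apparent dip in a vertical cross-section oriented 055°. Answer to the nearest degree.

21°

Angle between strike (220°) and section (055°): β = 15°.
tan(apparent dip) = tan 56° · sin 15° = 0.3837
apparent dip = arctan 0.3837 = 20.99°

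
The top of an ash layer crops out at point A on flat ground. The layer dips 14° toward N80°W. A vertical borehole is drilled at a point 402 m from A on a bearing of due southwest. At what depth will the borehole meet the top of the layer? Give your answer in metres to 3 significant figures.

57.5 m

The hole lies 55° from the dip direction, so the down-dip offset is 402 × cos 55° = 230.58 m.
Depth = down-dip offset × tan(dip) = 230.58 × tan 14° = 230.58 × 0.2493
Depth = 57.49 m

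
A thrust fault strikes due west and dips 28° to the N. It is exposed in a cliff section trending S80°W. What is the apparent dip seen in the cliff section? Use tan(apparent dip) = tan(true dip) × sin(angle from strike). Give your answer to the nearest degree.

The strike is due west and the section trends S80°W; the acute angle between them is β = 10°.
tan α = tan 28° × sin 10° = 0.5317 × 0.1736 = 0.0923
α = arctan(0.0923) = 5.28°

5°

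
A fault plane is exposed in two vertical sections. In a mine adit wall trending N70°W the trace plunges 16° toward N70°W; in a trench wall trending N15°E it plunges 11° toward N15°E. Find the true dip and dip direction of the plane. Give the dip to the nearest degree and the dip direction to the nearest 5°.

true dip 18°, dip direction 320°

The two traces are lines in the plane: v₁ = (sin 290°·cos 16°, cos 290°·cos 16°, −sin 16°), v₂ = (sin 15°·cos 11°, cos 15°·cos 11°, −sin 11°).
n = v₁ × v₂ = (-0.199, 0.242, 0.940) (taken with n_z > 0).
tan δ = √(n_x²+n_y²)/n_z = 0.313/0.940, so δ = 18.4°.
The horizontal component of n points toward azimuth atan2(n_x, n_y) = 321°, the dip direction.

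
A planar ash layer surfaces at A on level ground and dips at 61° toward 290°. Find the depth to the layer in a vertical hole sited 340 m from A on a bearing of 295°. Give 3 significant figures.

611 m

The hole lies 5° from the dip direction, so the down-dip offset is 340 × cos 5° = 338.71 m.
Depth = down-dip offset × tan(dip) = 338.71 × tan 61° = 338.71 × 1.8040
Depth = 611.04 m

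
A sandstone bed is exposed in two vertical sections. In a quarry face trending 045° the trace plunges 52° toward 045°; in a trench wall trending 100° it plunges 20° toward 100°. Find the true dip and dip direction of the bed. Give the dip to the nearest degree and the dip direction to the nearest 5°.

Each apparent-dip line lies in the plane. As unit vectors (x east, y north, z up), v₁ plunges 52°→045° and v₂ plunges 20°→100°.
The plane normal is n = v₁ × v₂ ∝ (0.277, 0.580, 0.474).
tan δ = √(n_x²+n_y²)/n_z = 0.643/0.474, so δ = 53.6°.
The horizontal component of n points toward azimuth atan2(n_x, n_y) = 26°, the dip direction.

true dip 54°, dip direction 025°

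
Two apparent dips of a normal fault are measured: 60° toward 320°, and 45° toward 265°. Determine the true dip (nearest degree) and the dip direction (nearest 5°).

true dip 60°, dip direction 320°

The two traces are lines in the plane: v₁ = (sin 320°·cos 60°, cos 320°·cos 60°, −sin 60°), v₂ = (sin 265°·cos 45°, cos 265°·cos 45°, −sin 45°).
The plane normal is n = v₁ × v₂ ∝ (-0.324, 0.383, 0.290).
True dip = arccos(n_z / |n|) = arccos(0.5000) = 60.0°.
Dip direction = azimuth of (n_x, n_y) = atan2(-0.324, 0.383) = 320°.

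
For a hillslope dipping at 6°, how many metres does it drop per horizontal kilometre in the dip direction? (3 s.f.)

105 m

drop per km = 1000 × tan 6° = 1000 × 0.1051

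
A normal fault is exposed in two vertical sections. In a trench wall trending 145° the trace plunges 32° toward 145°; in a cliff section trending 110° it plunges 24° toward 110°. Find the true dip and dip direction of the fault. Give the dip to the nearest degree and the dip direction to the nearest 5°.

true dip 32°, dip direction 155°

Represent each trace as a vector plunging at its apparent dip toward its trend (east-north-up frame): v₁ = (0.486, -0.695, -0.530), v₂ = (0.858, -0.312, -0.407).
n = v₁ × v₂ = (0.117, -0.257, 0.444) (taken with n_z > 0).
Dip δ = arctan(|n_h|/n_z) = arctan(0.282/0.444) = 32.4°.
Dip direction = atan2(0.117, -0.257) = 156° (azimuth of n's horizontal projection).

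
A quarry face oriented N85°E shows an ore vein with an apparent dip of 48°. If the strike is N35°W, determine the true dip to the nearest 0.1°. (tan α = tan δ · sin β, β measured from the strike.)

52.1°

β = acute angle between strike N35°W and section N85°E = 60°.
tan δ = tan α / sin β = tan 48° / sin 60° = 1.1106 / 0.8660 = 1.2824
δ = arctan(1.2824) = 52.05°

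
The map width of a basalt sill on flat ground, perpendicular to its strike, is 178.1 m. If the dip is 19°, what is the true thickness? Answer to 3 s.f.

True thickness t = w · sin(dip) = 178.1 × sin 19°
t = 178.1 × 0.3256 = 57.984 m

58.0 m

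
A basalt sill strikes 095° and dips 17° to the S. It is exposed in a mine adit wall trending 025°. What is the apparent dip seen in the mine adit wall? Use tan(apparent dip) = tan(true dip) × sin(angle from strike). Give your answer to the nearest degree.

16°

The section lies 70° from the strike.
tan α = tan 17° × sin 70° = 0.3057 × 0.9397 = 0.2873
α = arctan(0.2873) = 16.03°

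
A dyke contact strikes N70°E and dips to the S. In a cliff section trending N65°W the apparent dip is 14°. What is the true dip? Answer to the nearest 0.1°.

19.4°

The section is 45° from the strike.
tan(true dip) = tan 14° / sin 45° = 0.3526
true dip = arctan 0.3526 = 19.42°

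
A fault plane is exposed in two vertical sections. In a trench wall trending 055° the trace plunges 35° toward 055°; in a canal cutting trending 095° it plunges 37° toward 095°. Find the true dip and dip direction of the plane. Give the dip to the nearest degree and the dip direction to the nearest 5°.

true dip 38°, dip direction 080°

Each apparent-dip line lies in the plane. As unit vectors (x east, y north, z up), v₁ plunges 35°→055° and v₂ plunges 37°→095°.
n = v₁ × v₂ = (0.323, 0.053, 0.421) (taken with n_z > 0).
Dip δ = arctan(|n_h|/n_z) = arctan(0.327/0.421) = 37.9°.
Dip direction = atan2(0.323, 0.053) = 81° (azimuth of n's horizontal projection).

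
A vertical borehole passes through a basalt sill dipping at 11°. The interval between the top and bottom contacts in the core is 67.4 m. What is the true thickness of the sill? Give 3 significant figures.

66.2 m

True thickness t = h · cos(dip) = 67.4 × cos 11°
t = 67.4 × 0.9816 = 66.162 m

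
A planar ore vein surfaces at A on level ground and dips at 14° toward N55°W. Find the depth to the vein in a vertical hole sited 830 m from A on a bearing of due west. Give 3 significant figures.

170 m

The hole lies 35° from the dip direction, so the down-dip offset is 830 × cos 35° = 679.90 m.
Depth = down-dip offset × tan(dip) = 679.90 × tan 14° = 679.90 × 0.2493
Depth = 169.52 m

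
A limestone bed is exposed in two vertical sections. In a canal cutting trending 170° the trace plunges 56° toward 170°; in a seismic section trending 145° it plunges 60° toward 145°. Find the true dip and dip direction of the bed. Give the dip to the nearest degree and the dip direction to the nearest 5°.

true dip 60°, dip direction 140°

Each apparent-dip line lies in the plane. As unit vectors (x east, y north, z up), v₁ plunges 56°→170° and v₂ plunges 60°→145°.
The plane normal is n = v₁ × v₂ ∝ (0.137, -0.154, 0.118).
True dip = arccos(n_z / |n|) = arccos(0.4974) = 60.2°.
Dip direction = atan2(0.137, -0.154) = 138° (azimuth of n's horizontal projection).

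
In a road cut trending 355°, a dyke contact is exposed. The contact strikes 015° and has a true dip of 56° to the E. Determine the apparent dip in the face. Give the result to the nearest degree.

The strike is 015° and the section trends 355°; the acute angle between them is β = 20°.
tan(apparent dip) = tan 56° · sin 20° = 0.5071
apparent dip = arctan 0.5071 = 26.89°

27°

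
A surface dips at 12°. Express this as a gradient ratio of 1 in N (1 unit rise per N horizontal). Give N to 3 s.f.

1 : N means tan θ = 1/N, so N = 1/tan 12° = 1/0.2126

1 in 4.70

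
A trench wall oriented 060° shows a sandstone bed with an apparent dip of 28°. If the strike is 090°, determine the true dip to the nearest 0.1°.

46.8°

The section is 30° from the strike.
tan δ = tan α / sin β = tan 28° / sin 30° = 0.5317 / 0.5000 = 1.0634
true dip = arctan 1.0634 = 46.76°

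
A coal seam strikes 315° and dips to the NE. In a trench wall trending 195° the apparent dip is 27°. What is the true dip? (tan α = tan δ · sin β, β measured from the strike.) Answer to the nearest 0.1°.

The section is 60° from the strike.
tan(true dip) = tan 27° / sin 60° = 0.5883
true dip = arctan 0.5883 = 30.47°

30.5°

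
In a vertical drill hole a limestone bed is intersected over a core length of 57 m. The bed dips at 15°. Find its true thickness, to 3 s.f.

True thickness t = h · cos(dip) = 57 × cos 15°
t = 57 × 0.9659 = 55.058 m

55.1 m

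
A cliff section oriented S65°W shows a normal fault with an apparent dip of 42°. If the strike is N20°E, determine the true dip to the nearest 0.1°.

The section is 45° from the strike.
tan(true dip) = tan 42° / sin 45° = 1.2734
δ = arctan(1.2734) = 51.86°

51.9°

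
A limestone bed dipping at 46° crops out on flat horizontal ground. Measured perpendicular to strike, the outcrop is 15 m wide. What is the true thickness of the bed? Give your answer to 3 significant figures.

True thickness t = w · sin(dip) = 15 × sin 46°
t = 15 × 0.7193 = 10.790 m

10.8 m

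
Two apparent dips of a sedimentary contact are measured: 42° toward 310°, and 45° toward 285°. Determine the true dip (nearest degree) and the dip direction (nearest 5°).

The two traces are lines in the plane: v₁ = (sin 310°·cos 42°, cos 310°·cos 42°, −sin 42°), v₂ = (sin 285°·cos 45°, cos 285°·cos 45°, −sin 45°).
The plane normal is n = v₁ × v₂ ∝ (-0.215, 0.054, 0.222).
True dip = arccos(n_z / |n|) = arccos(0.7071) = 45.0°.
Dip direction = azimuth of (n_x, n_y) = atan2(-0.215, 0.054) = 284°.

true dip 45°, dip direction 285°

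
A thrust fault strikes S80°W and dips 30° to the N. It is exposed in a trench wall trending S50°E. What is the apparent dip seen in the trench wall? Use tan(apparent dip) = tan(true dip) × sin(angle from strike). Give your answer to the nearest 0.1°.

The strike is S80°W and the section trends S50°E; the acute angle between them is β = 50°.
tan α = tan 30° × sin 50° = 0.5774 × 0.7660 = 0.4423
α = arctan(0.4423) = 23.86°

23.9°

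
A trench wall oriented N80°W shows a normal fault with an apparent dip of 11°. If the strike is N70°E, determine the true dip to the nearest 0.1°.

21.2°

The section is 30° from the strike.
tan δ = tan α / sin β = tan 11° / sin 30° = 0.1944 / 0.5000 = 0.3888
true dip = arctan 0.3888 = 21.24°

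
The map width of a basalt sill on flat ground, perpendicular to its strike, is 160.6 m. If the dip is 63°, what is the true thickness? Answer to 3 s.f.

143 m

True thickness t = w · sin(dip) = 160.6 × sin 63°
t = 160.6 × 0.8910 = 143.096 m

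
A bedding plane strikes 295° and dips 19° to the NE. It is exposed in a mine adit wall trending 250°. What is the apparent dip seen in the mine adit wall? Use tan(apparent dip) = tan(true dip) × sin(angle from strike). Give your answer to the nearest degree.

14°

The strike is 295° and the section trends 250°; the acute angle between them is β = 45°.
tan α = tan 19° × sin 45° = 0.3443 × 0.7071 = 0.2435
α = arctan(0.2435) = 13.68°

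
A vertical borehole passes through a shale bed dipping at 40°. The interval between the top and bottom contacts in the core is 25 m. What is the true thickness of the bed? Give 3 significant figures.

19.2 m

True thickness t = h · cos(dip) = 25 × cos 40°
t = 25 × 0.7660 = 19.151 m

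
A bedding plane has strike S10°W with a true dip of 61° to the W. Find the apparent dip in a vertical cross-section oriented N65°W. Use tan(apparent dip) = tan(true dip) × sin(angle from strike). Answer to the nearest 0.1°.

60.2°

The section lies 75° from the strike.
tan α = tan 61° × sin 75° = 1.8040 × 0.9659 = 1.7426
α = arctan(1.7426) = 60.15°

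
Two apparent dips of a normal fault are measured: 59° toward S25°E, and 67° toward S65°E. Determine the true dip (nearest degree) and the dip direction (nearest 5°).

true dip 67°, dip direction 110°

The two traces are lines in the plane: v₁ = (sin 155°·cos 59°, cos 155°·cos 59°, −sin 59°), v₂ = (sin 115°·cos 67°, cos 115°·cos 67°, −sin 67°).
The plane normal is n = v₁ × v₂ ∝ (0.288, -0.103, 0.129).
Dip δ = arctan(|n_h|/n_z) = arctan(0.306/0.129) = 67.1°.
Dip direction = azimuth of (n_x, n_y) = atan2(0.288, -0.103) = 110°.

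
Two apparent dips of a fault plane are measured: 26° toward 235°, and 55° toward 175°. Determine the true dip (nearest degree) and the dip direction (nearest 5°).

true dip 55°, dip direction 165°

Represent each trace as a vector plunging at its apparent dip toward its trend (east-north-up frame): v₁ = (-0.736, -0.516, -0.438), v₂ = (0.050, -0.571, -0.819).
The plane normal is n = v₁ × v₂ ∝ (0.172, -0.625, 0.446).
tan δ = √(n_x²+n_y²)/n_z = 0.648/0.446, so δ = 55.4°.
Dip direction = azimuth of (n_x, n_y) = atan2(0.172, -0.625) = 165°.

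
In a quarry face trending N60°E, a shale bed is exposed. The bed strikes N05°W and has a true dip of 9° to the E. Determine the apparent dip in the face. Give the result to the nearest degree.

The strike is N05°W and the section trends N60°E; the acute angle between them is β = 65°.
tan α = tan 9° × sin 65° = 0.1584 × 0.9063 = 0.1435
α = arctan(0.1435) = 8.17°

8°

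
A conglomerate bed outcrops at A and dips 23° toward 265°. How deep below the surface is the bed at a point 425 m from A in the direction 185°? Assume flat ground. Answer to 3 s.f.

31.3 m

The hole lies 80° from the dip direction, so the down-dip offset is 425 × cos 80° = 73.80 m.
Depth = down-dip offset × tan(dip) = 73.80 × tan 23° = 73.80 × 0.4245
Depth = 31.33 m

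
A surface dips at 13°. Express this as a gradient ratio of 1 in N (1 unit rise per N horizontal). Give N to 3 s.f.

1 : N means tan θ = 1/N, so N = 1/tan 13° = 1/0.2309

1 in 4.33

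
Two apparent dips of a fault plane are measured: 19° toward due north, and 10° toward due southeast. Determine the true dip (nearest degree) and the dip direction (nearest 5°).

Each apparent-dip line lies in the plane. As unit vectors (x east, y north, z up), v₁ plunges 19°→due north and v₂ plunges 10°→due southeast.
The plane normal is n = v₁ × v₂ ∝ (0.391, 0.227, 0.658).
True dip = arccos(n_z / |n|) = arccos(0.8245) = 34.5°.
The horizontal component of n points toward azimuth atan2(n_x, n_y) = 60°, the dip direction.

true dip 34°, dip direction 060°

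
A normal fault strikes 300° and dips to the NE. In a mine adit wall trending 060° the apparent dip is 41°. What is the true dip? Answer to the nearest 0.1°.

45.1°

β = acute angle between strike 300° and section 060° = 60°.
tan δ = tan α / sin β = tan 41° / sin 60° = 0.8693 / 0.8660 = 1.0038
δ = arctan(1.0038) = 45.11°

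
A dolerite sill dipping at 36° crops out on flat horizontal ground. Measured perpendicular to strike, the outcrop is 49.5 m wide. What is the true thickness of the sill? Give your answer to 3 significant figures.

29.1 m

True thickness t = w · sin(dip) = 49.5 × sin 36°
t = 49.5 × 0.5878 = 29.095 m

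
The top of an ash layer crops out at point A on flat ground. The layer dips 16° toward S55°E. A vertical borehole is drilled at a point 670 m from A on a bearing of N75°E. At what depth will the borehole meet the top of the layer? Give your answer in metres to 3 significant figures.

The hole lies 50° from the dip direction, so the down-dip offset is 670 × cos 50° = 430.67 m.
Depth = down-dip offset × tan(dip) = 430.67 × tan 16° = 430.67 × 0.2867
Depth = 123.49 m

123 m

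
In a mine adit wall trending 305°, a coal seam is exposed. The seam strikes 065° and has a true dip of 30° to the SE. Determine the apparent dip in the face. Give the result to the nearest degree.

27°

The section lies 60° from the strike.
tan α = tan 30° × sin 60° = 0.5774 × 0.8660 = 0.5000
α = arctan(0.5000) = 26.57°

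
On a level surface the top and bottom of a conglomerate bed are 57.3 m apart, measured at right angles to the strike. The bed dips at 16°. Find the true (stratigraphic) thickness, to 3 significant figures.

15.8 m

True thickness t = w · sin(dip) = 57.3 × sin 16°
t = 57.3 × 0.2756 = 15.794 m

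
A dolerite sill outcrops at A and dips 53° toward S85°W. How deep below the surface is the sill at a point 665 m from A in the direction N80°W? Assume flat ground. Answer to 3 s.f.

852 m

The hole lies 15° from the dip direction, so the down-dip offset is 665 × cos 15° = 642.34 m.
Depth = down-dip offset × tan(dip) = 642.34 × tan 53° = 642.34 × 1.3270
Depth = 852.41 m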